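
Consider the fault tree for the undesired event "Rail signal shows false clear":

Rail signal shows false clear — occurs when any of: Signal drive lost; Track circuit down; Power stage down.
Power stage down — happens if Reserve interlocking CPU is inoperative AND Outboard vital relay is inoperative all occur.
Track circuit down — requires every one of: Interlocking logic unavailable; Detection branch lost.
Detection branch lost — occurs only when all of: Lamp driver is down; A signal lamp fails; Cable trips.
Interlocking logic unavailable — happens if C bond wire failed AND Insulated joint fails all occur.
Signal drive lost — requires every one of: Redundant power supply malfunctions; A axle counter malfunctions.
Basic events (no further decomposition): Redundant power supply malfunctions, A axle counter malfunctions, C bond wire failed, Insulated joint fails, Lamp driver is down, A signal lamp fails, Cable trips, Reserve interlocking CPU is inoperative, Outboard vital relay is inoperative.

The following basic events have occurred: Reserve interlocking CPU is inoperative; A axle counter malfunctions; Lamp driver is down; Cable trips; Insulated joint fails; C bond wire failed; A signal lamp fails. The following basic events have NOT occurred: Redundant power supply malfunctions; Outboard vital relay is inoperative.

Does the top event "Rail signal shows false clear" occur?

Yes

Signal drive lost [AND]: Redundant power supply malfunctions=not, A axle counter malfunctions=occurs → not all inputs occur → does not occur.
Interlocking logic unavailable [AND]: C bond wire failed=occurs, Insulated joint fails=occurs → all inputs occur → occurs.
Detection branch lost [AND]: Lamp driver is down=occurs, A signal lamp fails=occurs, Cable trips=occurs → all inputs occur → occurs.
Track circuit down [AND]: Interlocking logic unavailable=occurs, Detection branch lost=occurs → all inputs occur → occurs.
Power stage down [AND]: Reserve interlocking CPU is inoperative=occurs, Outboard vital relay is inoperative=not → not all inputs occur → does not occur.
Rail signal shows false clear [OR]: Signal drive lost=not, Track circuit down=occurs, Power stage down=not → at least one input occurs → occurs.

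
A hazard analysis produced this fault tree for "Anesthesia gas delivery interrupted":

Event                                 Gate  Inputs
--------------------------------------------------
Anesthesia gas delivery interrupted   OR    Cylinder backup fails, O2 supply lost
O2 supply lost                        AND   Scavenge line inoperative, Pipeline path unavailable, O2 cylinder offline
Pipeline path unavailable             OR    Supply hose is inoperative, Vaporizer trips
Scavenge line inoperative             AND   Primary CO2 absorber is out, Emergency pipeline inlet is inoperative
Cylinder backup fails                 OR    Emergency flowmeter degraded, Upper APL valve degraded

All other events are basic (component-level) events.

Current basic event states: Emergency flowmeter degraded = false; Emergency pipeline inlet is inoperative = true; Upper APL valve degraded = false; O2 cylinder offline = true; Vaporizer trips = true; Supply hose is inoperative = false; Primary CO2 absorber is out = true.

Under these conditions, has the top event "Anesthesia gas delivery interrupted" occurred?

Yes

Cylinder backup fails [OR]: Emergency flowmeter degraded=not, Upper APL valve degraded=not → no input occurs → does not occur.
Scavenge line inoperative [AND]: Primary CO2 absorber is out=occurs, Emergency pipeline inlet is inoperative=occurs → all inputs occur → occurs.
Pipeline path unavailable [OR]: Supply hose is inoperative=not, Vaporizer trips=occurs → at least one input occurs → occurs.
O2 supply lost [AND]: Scavenge line inoperative=occurs, Pipeline path unavailable=occurs, O2 cylinder offline=occurs → all inputs occur → occurs.
Anesthesia gas delivery interrupted [OR]: Cylinder backup fails=not, O2 supply lost=occurs → at least one input occurs → occurs.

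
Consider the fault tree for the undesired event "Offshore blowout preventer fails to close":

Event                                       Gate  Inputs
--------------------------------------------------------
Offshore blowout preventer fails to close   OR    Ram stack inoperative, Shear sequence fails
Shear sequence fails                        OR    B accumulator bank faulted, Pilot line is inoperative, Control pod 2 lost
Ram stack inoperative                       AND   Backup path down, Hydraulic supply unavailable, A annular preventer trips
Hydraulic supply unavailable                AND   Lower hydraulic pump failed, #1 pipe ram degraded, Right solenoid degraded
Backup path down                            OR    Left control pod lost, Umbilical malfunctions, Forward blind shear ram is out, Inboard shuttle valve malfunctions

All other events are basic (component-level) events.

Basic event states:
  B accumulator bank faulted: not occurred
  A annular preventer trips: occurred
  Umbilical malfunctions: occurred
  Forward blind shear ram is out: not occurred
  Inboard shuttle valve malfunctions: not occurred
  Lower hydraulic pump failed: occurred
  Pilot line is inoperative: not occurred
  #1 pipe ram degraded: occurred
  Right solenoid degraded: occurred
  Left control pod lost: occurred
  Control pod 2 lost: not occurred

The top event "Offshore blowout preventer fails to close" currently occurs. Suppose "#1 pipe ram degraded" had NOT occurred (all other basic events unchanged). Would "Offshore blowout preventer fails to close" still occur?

No

Counterfactual: set "#1 pipe ram degraded" to not occurred.
Backup path down [OR]: Left control pod lost=occurs, Umbilical malfunctions=occurs, Forward blind shear ram is out=not, Inboard shuttle valve malfunctions=not → at least one input occurs → occurs.
Hydraulic supply unavailable [AND]: Lower hydraulic pump failed=occurs, #1 pipe ram degraded=not, Right solenoid degraded=occurs → not all inputs occur → does not occur.
Ram stack inoperative [AND]: Backup path down=occurs, Hydraulic supply unavailable=not, A annular preventer trips=occurs → not all inputs occur → does not occur.
Shear sequence fails [OR]: B accumulator bank faulted=not, Pilot line is inoperative=not, Control pod 2 lost=not → no input occurs → does not occur.
Offshore blowout preventer fails to close [OR]: Ram stack inoperative=not, Shear sequence fails=not → no input occurs → does not occur.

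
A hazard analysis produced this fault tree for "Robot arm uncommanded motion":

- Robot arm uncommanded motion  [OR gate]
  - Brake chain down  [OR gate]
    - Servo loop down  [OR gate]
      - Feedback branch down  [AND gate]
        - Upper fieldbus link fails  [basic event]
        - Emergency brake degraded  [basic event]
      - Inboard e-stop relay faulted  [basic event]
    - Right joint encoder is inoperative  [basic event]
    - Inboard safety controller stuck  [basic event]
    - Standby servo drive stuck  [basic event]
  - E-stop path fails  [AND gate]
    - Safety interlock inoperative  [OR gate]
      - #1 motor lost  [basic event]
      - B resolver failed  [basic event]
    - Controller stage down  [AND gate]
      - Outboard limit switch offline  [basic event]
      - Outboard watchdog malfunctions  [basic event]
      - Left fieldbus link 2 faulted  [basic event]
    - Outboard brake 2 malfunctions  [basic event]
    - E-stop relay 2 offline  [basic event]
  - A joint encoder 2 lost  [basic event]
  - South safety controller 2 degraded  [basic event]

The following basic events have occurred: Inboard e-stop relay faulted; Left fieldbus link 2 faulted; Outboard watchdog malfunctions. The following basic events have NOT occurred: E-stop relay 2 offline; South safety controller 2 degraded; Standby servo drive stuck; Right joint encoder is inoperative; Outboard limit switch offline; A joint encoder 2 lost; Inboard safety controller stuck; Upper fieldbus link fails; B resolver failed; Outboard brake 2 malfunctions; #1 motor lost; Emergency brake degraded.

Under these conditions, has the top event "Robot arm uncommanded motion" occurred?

Feedback branch down [AND]: Upper fieldbus link fails=not, Emergency brake degraded=not → not all inputs occur → does not occur.
Servo loop down [OR]: Feedback branch down=not, Inboard e-stop relay faulted=occurs → at least one input occurs → occurs.
Brake chain down [OR]: Servo loop down=occurs, Right joint encoder is inoperative=not, Inboard safety controller stuck=not, Standby servo drive stuck=not → at least one input occurs → occurs.
Safety interlock inoperative [OR]: #1 motor lost=not, B resolver failed=not → no input occurs → does not occur.
Controller stage down [AND]: Outboard limit switch offline=not, Outboard watchdog malfunctions=occurs, Left fieldbus link 2 faulted=occurs → not all inputs occur → does not occur.
E-stop path fails [AND]: Safety interlock inoperative=not, Controller stage down=not, Outboard brake 2 malfunctions=not, E-stop relay 2 offline=not → not all inputs occur → does not occur.
Robot arm uncommanded motion [OR]: Brake chain down=occurs, E-stop path fails=not, A joint encoder 2 lost=not, South safety controller 2 degraded=not → at least one input occurs → occurs.

Yes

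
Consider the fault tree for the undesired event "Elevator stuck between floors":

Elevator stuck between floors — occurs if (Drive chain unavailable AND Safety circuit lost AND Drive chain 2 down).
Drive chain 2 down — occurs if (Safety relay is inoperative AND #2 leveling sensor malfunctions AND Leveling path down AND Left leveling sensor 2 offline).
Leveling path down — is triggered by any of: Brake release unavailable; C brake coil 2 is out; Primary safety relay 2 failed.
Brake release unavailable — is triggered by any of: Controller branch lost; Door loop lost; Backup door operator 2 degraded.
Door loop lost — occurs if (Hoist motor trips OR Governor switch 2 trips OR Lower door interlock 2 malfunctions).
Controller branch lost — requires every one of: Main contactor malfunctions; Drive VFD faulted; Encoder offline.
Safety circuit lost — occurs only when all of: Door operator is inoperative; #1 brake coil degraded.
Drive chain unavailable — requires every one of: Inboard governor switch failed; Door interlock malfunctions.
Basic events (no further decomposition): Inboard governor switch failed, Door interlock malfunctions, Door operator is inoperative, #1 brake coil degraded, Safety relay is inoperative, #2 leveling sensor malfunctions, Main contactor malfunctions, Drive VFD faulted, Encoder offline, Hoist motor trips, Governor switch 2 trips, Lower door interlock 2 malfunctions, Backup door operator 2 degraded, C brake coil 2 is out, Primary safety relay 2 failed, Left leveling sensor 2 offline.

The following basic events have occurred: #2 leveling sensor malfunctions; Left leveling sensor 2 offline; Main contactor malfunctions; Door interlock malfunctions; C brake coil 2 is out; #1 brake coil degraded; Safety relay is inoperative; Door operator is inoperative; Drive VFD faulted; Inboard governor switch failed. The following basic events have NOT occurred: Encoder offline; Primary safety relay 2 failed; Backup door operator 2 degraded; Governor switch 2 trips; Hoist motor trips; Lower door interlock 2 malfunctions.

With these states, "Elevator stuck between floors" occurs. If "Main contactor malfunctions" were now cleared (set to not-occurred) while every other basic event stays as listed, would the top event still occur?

Yes

Counterfactual: set "Main contactor malfunctions" to not occurred.
Drive chain unavailable [AND]: Inboard governor switch failed=occurs, Door interlock malfunctions=occurs → all inputs occur → occurs.
Safety circuit lost [AND]: Door operator is inoperative=occurs, #1 brake coil degraded=occurs → all inputs occur → occurs.
Controller branch lost [AND]: Main contactor malfunctions=not, Drive VFD faulted=occurs, Encoder offline=not → not all inputs occur → does not occur.
Door loop lost [OR]: Hoist motor trips=not, Governor switch 2 trips=not, Lower door interlock 2 malfunctions=not → no input occurs → does not occur.
Brake release unavailable [OR]: Controller branch lost=not, Door loop lost=not, Backup door operator 2 degraded=not → no input occurs → does not occur.
Leveling path down [OR]: Brake release unavailable=not, C brake coil 2 is out=occurs, Primary safety relay 2 failed=not → at least one input occurs → occurs.
Drive chain 2 down [AND]: Safety relay is inoperative=occurs, #2 leveling sensor malfunctions=occurs, Leveling path down=occurs, Left leveling sensor 2 offline=occurs → all inputs occur → occurs.
Elevator stuck between floors [AND]: Drive chain unavailable=occurs, Safety circuit lost=occurs, Drive chain 2 down=occurs → all inputs occur → occurs.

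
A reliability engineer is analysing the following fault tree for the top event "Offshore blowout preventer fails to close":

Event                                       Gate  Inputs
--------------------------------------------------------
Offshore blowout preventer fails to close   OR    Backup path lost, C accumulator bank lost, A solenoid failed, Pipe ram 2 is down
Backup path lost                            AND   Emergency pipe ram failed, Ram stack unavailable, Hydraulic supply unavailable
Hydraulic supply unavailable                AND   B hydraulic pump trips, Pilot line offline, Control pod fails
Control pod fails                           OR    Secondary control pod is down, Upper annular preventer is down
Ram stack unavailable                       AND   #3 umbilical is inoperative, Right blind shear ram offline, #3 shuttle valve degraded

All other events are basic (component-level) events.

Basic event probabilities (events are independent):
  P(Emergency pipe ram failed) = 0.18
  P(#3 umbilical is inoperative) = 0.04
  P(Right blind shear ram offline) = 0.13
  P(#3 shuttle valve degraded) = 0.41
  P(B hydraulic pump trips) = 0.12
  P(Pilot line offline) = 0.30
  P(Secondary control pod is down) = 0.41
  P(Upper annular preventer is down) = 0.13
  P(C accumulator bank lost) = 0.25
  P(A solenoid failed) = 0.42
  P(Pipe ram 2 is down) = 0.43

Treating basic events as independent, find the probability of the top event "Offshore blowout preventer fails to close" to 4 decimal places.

0.7521

P(Ram stack unavailable) [AND] = 0.04 × 0.13 × 0.41 = 0.002132
P(Control pod fails) [OR] = 1 − (1−0.41) × (1−0.13) = 0.486700
P(Hydraulic supply unavailable) [AND] = 0.12 × 0.30 × 0.486700 = 0.017521
P(Backup path lost) [AND] = 0.18 × 0.002132 × 0.017521 = 0.000007
P(Offshore blowout preventer fails to close) [OR] = 1 − (1−0.000007) × (1−0.25) × (1−0.42) × (1−0.43) = 0.752052
Rounded to 4 decimal places: P(Offshore blowout preventer fails to close) ≈ 0.7521.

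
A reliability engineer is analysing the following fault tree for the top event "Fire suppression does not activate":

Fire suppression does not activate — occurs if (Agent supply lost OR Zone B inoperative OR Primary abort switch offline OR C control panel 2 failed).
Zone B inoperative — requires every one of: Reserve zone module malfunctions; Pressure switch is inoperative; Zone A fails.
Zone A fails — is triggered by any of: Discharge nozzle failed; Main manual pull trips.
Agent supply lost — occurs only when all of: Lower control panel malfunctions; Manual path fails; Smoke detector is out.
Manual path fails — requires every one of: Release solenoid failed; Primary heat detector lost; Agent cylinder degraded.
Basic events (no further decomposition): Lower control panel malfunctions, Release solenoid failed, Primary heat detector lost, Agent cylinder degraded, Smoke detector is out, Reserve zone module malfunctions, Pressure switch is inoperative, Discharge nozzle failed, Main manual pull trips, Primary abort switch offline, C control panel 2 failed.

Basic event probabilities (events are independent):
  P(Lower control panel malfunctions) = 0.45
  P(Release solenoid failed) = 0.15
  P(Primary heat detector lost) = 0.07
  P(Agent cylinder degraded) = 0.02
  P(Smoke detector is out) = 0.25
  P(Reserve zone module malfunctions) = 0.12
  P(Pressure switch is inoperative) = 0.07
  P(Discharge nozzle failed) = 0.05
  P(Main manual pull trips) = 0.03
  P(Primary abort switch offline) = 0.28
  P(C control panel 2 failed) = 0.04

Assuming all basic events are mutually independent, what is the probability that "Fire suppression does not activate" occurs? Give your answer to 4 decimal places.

0.3093

P(Manual path fails) [AND] = 0.15 × 0.07 × 0.02 = 0.000210
P(Agent supply lost) [AND] = 0.45 × 0.000210 × 0.25 = 0.000024
P(Zone A fails) [OR] = 1 − (1−0.05) × (1−0.03) = 0.078500
P(Zone B inoperative) [AND] = 0.12 × 0.07 × 0.078500 = 0.000659
P(Fire suppression does not activate) [OR] = 1 − (1−0.000024) × (1−0.000659) × (1−0.28) × (1−0.04) = 0.309272
Rounded to 4 decimal places: P(Fire suppression does not activate) ≈ 0.3093.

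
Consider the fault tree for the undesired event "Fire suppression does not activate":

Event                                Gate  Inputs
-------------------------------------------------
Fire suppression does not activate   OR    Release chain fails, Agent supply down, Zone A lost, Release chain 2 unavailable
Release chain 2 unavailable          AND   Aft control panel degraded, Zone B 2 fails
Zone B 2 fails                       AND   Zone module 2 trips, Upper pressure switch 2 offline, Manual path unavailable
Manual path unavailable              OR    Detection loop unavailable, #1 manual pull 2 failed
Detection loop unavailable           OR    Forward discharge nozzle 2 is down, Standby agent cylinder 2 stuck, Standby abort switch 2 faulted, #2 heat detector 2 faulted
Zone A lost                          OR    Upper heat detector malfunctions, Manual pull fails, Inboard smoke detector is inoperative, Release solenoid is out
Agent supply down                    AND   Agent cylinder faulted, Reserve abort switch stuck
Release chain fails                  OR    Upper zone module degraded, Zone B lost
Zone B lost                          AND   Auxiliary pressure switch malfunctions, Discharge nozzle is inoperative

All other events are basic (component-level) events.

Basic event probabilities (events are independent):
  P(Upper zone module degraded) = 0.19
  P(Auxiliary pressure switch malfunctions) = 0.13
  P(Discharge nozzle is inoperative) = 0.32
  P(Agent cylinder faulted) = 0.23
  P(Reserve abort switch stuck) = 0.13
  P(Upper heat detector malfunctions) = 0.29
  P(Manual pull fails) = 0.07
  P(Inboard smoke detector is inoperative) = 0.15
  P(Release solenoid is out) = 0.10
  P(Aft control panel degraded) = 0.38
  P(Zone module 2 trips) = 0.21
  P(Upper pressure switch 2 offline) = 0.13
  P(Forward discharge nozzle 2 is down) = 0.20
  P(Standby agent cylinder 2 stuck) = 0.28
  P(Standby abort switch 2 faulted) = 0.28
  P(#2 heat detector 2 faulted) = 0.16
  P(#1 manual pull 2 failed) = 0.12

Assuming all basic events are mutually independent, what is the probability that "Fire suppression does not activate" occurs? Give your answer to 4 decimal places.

0.6223

P(Zone B lost) [AND] = 0.13 × 0.32 = 0.041600
P(Release chain fails) [OR] = 1 − (1−0.19) × (1−0.041600) = 0.223696
P(Agent supply down) [AND] = 0.23 × 0.13 = 0.029900
P(Zone A lost) [OR] = 1 − (1−0.29) × (1−0.07) × (1−0.15) × (1−0.10) = 0.494871
P(Detection loop unavailable) [OR] = 1 − (1−0.20) × (1−0.28) × (1−0.28) × (1−0.16) = 0.651635
P(Manual path unavailable) [OR] = 1 − (1−0.651635) × (1−0.12) = 0.693439
P(Zone B 2 fails) [AND] = 0.21 × 0.13 × 0.693439 = 0.018931
P(Release chain 2 unavailable) [AND] = 0.38 × 0.018931 = 0.007194
P(Fire suppression does not activate) [OR] = 1 − (1−0.223696) × (1−0.029900) × (1−0.494871) × (1−0.007194) = 0.622328
Rounded to 4 decimal places: P(Fire suppression does not activate) ≈ 0.6223.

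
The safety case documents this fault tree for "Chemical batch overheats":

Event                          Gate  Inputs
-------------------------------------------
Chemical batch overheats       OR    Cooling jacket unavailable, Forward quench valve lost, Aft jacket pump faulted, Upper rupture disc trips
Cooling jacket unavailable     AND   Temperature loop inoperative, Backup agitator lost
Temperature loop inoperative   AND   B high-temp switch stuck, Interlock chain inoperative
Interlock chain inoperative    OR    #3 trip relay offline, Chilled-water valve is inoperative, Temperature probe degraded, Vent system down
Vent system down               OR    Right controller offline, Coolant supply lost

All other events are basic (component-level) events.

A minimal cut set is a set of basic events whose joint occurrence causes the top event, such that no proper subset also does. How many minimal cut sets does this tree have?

8

Vent system down [OR]: union of children's cut sets → 2 cut set(s).
Interlock chain inoperative [OR]: union of children's cut sets → 5 cut set(s).
Temperature loop inoperative [AND]: one cut set from each child combined → 1 × 5 = 5 cut set(s).
Cooling jacket unavailable [AND]: one cut set from each child combined → 5 × 1 = 5 cut set(s).
Chemical batch overheats [OR]: union of children's cut sets → 8 cut set(s).
Minimal cut sets: {#3 trip relay offline, B high-temp switch stuck, Backup agitator lost}; {B high-temp switch stuck, Backup agitator lost, Chilled-water valve is inoperative}; {B high-temp switch stuck, Backup agitator lost, Temperature probe degraded}; {B high-temp switch stuck, Backup agitator lost, Right controller offline}; {B high-temp switch stuck, Backup agitator lost, Coolant supply lost}; {Forward quench valve lost}; {Aft jacket pump faulted}; {Upper rupture disc trips}.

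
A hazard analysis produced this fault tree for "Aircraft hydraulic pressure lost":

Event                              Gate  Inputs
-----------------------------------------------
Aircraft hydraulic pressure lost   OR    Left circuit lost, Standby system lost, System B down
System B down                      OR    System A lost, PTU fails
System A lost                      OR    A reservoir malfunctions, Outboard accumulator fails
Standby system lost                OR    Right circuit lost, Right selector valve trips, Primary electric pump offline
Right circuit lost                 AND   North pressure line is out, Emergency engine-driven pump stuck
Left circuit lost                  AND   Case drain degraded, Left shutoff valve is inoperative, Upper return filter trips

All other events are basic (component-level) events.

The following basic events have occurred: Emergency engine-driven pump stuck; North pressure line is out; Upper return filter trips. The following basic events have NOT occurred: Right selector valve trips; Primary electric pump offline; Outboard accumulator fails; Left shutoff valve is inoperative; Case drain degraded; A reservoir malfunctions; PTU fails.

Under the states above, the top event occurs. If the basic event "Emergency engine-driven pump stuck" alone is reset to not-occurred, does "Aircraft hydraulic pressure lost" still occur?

No

Counterfactual: set "Emergency engine-driven pump stuck" to not occurred.
Left circuit lost [AND]: Case drain degraded=not, Left shutoff valve is inoperative=not, Upper return filter trips=occurs → not all inputs occur → does not occur.
Right circuit lost [AND]: North pressure line is out=occurs, Emergency engine-driven pump stuck=not → not all inputs occur → does not occur.
Standby system lost [OR]: Right circuit lost=not, Right selector valve trips=not, Primary electric pump offline=not → no input occurs → does not occur.
System A lost [OR]: A reservoir malfunctions=not, Outboard accumulator fails=not → no input occurs → does not occur.
System B down [OR]: System A lost=not, PTU fails=not → no input occurs → does not occur.
Aircraft hydraulic pressure lost [OR]: Left circuit lost=not, Standby system lost=not, System B down=not → no input occurs → does not occur.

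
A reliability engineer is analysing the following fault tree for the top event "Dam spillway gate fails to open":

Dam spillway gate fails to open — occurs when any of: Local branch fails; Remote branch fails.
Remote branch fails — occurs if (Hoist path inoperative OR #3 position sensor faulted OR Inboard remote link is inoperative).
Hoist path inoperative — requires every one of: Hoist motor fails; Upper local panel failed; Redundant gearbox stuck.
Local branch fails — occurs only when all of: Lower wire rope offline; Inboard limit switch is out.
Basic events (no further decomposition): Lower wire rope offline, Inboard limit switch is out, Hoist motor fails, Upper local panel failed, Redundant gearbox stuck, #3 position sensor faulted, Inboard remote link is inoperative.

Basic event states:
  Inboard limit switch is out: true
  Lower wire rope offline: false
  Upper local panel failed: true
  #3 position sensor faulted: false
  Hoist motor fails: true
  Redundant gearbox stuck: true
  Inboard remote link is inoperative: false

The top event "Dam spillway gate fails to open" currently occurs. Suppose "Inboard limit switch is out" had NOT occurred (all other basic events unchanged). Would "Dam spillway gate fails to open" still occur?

Yes

Counterfactual: set "Inboard limit switch is out" to not occurred.
Local branch fails [AND]: Lower wire rope offline=not, Inboard limit switch is out=not → not all inputs occur → does not occur.
Hoist path inoperative [AND]: Hoist motor fails=occurs, Upper local panel failed=occurs, Redundant gearbox stuck=occurs → all inputs occur → occurs.
Remote branch fails [OR]: Hoist path inoperative=occurs, #3 position sensor faulted=not, Inboard remote link is inoperative=not → at least one input occurs → occurs.
Dam spillway gate fails to open [OR]: Local branch fails=not, Remote branch fails=occurs → at least one input occurs → occurs.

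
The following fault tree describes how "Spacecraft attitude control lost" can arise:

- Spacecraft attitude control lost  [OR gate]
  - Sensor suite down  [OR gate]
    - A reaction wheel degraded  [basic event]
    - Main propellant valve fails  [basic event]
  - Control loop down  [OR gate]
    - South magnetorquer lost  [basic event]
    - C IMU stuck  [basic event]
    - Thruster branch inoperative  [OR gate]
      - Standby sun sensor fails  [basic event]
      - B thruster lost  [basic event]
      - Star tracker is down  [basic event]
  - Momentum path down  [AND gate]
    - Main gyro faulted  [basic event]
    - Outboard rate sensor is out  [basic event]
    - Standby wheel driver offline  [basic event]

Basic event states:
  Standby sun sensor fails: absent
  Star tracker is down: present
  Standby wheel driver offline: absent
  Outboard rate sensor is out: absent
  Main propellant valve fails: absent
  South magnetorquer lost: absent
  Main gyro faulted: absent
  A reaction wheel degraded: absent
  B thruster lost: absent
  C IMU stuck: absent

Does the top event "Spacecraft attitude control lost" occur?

Sensor suite down [OR]: A reaction wheel degraded=not, Main propellant valve fails=not → no input occurs → does not occur.
Thruster branch inoperative [OR]: Standby sun sensor fails=not, B thruster lost=not, Star tracker is down=occurs → at least one input occurs → occurs.
Control loop down [OR]: South magnetorquer lost=not, C IMU stuck=not, Thruster branch inoperative=occurs → at least one input occurs → occurs.
Momentum path down [AND]: Main gyro faulted=not, Outboard rate sensor is out=not, Standby wheel driver offline=not → not all inputs occur → does not occur.
Spacecraft attitude control lost [OR]: Sensor suite down=not, Control loop down=occurs, Momentum path down=not → at least one input occurs → occurs.

Yes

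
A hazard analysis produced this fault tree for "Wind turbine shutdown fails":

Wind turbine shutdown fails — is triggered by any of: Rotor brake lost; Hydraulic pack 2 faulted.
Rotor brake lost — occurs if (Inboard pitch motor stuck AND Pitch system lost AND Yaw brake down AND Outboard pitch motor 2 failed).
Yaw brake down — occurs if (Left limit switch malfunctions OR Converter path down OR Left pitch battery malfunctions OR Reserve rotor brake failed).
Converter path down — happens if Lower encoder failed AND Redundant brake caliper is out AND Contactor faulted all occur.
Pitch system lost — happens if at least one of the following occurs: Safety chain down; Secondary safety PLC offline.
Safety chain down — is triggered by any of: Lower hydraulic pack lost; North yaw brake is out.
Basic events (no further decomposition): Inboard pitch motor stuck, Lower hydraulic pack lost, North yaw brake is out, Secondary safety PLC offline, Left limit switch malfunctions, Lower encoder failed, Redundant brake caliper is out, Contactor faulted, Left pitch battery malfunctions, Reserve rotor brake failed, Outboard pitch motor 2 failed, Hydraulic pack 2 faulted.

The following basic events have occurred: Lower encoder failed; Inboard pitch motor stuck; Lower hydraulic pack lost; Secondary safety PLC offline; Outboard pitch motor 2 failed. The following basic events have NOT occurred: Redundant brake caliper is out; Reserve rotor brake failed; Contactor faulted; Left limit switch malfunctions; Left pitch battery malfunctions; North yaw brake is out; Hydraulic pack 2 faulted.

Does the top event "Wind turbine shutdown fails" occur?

No

Safety chain down [OR]: Lower hydraulic pack lost=occurs, North yaw brake is out=not → at least one input occurs → occurs.
Pitch system lost [OR]: Safety chain down=occurs, Secondary safety PLC offline=occurs → at least one input occurs → occurs.
Converter path down [AND]: Lower encoder failed=occurs, Redundant brake caliper is out=not, Contactor faulted=not → not all inputs occur → does not occur.
Yaw brake down [OR]: Left limit switch malfunctions=not, Converter path down=not, Left pitch battery malfunctions=not, Reserve rotor brake failed=not → no input occurs → does not occur.
Rotor brake lost [AND]: Inboard pitch motor stuck=occurs, Pitch system lost=occurs, Yaw brake down=not, Outboard pitch motor 2 failed=occurs → not all inputs occur → does not occur.
Wind turbine shutdown fails [OR]: Rotor brake lost=not, Hydraulic pack 2 faulted=not → no input occurs → does not occur.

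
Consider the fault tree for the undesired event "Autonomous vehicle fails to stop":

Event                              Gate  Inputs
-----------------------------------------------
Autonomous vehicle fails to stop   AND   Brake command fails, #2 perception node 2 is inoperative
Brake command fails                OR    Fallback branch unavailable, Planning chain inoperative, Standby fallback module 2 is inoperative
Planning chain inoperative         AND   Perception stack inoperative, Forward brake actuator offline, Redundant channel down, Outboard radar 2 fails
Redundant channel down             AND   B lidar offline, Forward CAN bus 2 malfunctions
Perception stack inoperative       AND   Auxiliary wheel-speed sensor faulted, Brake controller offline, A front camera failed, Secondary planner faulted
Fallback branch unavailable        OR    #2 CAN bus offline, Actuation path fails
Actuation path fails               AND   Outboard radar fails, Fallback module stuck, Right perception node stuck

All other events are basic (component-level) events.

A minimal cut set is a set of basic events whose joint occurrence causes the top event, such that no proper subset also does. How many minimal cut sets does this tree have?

4

Actuation path fails [AND]: one cut set from each child combined → 1 × 1 × 1 = 1 cut set(s).
Fallback branch unavailable [OR]: union of children's cut sets → 2 cut set(s).
Perception stack inoperative [AND]: one cut set from each child combined → 1 × 1 × 1 × 1 = 1 cut set(s).
Redundant channel down [AND]: one cut set from each child combined → 1 × 1 = 1 cut set(s).
Planning chain inoperative [AND]: one cut set from each child combined → 1 × 1 × 1 × 1 = 1 cut set(s).
Brake command fails [OR]: union of children's cut sets → 4 cut set(s).
Autonomous vehicle fails to stop [AND]: one cut set from each child combined → 4 × 1 = 4 cut set(s).
Minimal cut sets: {#2 CAN bus offline, #2 perception node 2 is inoperative}; {#2 perception node 2 is inoperative, Fallback module stuck, Outboard radar fails, Right perception node stuck}; {#2 perception node 2 is inoperative, A front camera failed, Auxiliary wheel-speed sensor faulted, B lidar offline, Brake controller offline, Forward CAN bus 2 malfunctions, Forward brake actuator offline, Outboard radar 2 fails, Secondary planner faulted}; {#2 perception node 2 is inoperative, Standby fallback module 2 is inoperative}.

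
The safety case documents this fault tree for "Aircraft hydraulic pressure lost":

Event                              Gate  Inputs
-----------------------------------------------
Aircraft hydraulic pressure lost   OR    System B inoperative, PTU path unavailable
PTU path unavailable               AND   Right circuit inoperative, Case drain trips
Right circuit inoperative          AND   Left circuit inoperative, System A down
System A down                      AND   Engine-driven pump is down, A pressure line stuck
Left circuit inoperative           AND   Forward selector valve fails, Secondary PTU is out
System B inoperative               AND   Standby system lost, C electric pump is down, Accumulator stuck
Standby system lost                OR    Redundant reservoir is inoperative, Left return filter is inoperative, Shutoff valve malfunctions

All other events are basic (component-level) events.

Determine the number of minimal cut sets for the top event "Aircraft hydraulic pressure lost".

Standby system lost [OR]: union of children's cut sets → 3 cut set(s).
System B inoperative [AND]: one cut set from each child combined → 3 × 1 × 1 = 3 cut set(s).
Left circuit inoperative [AND]: one cut set from each child combined → 1 × 1 = 1 cut set(s).
System A down [AND]: one cut set from each child combined → 1 × 1 = 1 cut set(s).
Right circuit inoperative [AND]: one cut set from each child combined → 1 × 1 = 1 cut set(s).
PTU path unavailable [AND]: one cut set from each child combined → 1 × 1 = 1 cut set(s).
Aircraft hydraulic pressure lost [OR]: union of children's cut sets → 4 cut set(s).
Minimal cut sets: {Accumulator stuck, C electric pump is down, Redundant reservoir is inoperative}; {Accumulator stuck, C electric pump is down, Left return filter is inoperative}; {Accumulator stuck, C electric pump is down, Shutoff valve malfunctions}; {A pressure line stuck, Case drain trips, Engine-driven pump is down, Forward selector valve fails, Secondary PTU is out}.

4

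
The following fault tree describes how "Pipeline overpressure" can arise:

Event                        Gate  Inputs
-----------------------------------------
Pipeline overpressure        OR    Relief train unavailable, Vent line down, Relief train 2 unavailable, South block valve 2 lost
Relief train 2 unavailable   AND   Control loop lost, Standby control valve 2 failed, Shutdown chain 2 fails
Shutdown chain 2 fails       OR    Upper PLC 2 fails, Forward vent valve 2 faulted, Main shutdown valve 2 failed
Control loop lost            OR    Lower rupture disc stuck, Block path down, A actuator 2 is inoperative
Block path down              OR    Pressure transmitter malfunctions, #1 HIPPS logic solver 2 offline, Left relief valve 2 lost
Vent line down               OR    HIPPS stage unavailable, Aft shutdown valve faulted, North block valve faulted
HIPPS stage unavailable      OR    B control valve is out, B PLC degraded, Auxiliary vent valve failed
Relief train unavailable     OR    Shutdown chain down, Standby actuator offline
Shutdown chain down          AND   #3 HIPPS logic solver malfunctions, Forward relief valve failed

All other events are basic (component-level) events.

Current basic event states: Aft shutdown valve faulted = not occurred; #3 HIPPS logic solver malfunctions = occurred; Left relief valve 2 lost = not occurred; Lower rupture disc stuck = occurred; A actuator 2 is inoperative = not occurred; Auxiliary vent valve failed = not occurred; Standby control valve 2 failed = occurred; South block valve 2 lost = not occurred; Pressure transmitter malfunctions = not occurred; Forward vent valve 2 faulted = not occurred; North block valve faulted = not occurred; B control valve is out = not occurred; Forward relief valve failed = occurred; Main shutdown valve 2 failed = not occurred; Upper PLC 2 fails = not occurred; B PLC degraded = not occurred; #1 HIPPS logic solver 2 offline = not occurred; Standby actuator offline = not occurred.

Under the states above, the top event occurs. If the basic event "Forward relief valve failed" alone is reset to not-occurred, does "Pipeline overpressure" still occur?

Counterfactual: set "Forward relief valve failed" to not occurred.
Shutdown chain down [AND]: #3 HIPPS logic solver malfunctions=occurs, Forward relief valve failed=not → not all inputs occur → does not occur.
Relief train unavailable [OR]: Shutdown chain down=not, Standby actuator offline=not → no input occurs → does not occur.
HIPPS stage unavailable [OR]: B control valve is out=not, B PLC degraded=not, Auxiliary vent valve failed=not → no input occurs → does not occur.
Vent line down [OR]: HIPPS stage unavailable=not, Aft shutdown valve faulted=not, North block valve faulted=not → no input occurs → does not occur.
Block path down [OR]: Pressure transmitter malfunctions=not, #1 HIPPS logic solver 2 offline=not, Left relief valve 2 lost=not → no input occurs → does not occur.
Control loop lost [OR]: Lower rupture disc stuck=occurs, Block path down=not, A actuator 2 is inoperative=not → at least one input occurs → occurs.
Shutdown chain 2 fails [OR]: Upper PLC 2 fails=not, Forward vent valve 2 faulted=not, Main shutdown valve 2 failed=not → no input occurs → does not occur.
Relief train 2 unavailable [AND]: Control loop lost=occurs, Standby control valve 2 failed=occurs, Shutdown chain 2 fails=not → not all inputs occur → does not occur.
Pipeline overpressure [OR]: Relief train unavailable=not, Vent line down=not, Relief train 2 unavailable=not, South block valve 2 lost=not → no input occurs → does not occur.

No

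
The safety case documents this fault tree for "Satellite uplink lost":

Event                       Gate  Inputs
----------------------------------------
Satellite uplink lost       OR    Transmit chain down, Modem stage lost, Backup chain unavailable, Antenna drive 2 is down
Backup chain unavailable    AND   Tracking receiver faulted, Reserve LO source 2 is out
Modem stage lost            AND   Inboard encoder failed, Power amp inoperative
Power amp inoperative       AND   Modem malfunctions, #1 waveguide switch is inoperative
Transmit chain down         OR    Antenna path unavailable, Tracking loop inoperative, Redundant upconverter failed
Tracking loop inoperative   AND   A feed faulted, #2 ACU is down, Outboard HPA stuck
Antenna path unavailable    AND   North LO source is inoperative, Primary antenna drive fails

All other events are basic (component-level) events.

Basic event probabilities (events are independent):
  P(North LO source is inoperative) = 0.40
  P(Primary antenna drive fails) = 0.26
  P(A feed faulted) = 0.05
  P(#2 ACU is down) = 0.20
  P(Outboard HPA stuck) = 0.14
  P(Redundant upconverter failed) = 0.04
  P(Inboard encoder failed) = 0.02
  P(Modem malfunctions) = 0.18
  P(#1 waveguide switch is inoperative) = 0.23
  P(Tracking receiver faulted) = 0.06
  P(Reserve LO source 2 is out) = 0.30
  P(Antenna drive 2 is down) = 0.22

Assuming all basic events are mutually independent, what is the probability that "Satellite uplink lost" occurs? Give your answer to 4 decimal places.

P(Antenna path unavailable) [AND] = 0.40 × 0.26 = 0.104000
P(Tracking loop inoperative) [AND] = 0.05 × 0.20 × 0.14 = 0.001400
P(Transmit chain down) [OR] = 1 − (1−0.104000) × (1−0.001400) × (1−0.04) = 0.141044
P(Power amp inoperative) [AND] = 0.18 × 0.23 = 0.041400
P(Modem stage lost) [AND] = 0.02 × 0.041400 = 0.000828
P(Backup chain unavailable) [AND] = 0.06 × 0.30 = 0.018000
P(Satellite uplink lost) [OR] = 1 − (1−0.141044) × (1−0.000828) × (1−0.018000) × (1−0.22) = 0.342619
Rounded to 4 decimal places: P(Satellite uplink lost) ≈ 0.3426.

0.3426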